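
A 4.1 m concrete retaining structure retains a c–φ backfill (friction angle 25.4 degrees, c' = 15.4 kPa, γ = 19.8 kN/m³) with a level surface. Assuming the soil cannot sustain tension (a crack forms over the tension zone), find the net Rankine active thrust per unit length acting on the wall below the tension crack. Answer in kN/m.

K_a = 0.3996; √K_a = 0.6322.
Tension-crack depth z_c = 2c/(γ√K_a) = 2×15.4/(19.8×0.6322) = 2.461 m.
σ_a at base = K_a γ H − 2c√K_a = 0.3996×19.8×4.1 − 2×15.4×0.6322 = 12.97 kPa.
P_a = ½ × 12.97 × (H − z_c) = 0.5×12.97×1.639 = 10.63 kN/m.

10.6 kN/m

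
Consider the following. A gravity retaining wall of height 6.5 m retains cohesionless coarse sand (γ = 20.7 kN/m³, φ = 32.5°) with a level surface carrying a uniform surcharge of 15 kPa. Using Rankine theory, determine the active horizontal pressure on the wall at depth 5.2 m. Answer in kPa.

K_a = (1 − sin φ)/(1 + sin φ) = 0.3010.
σ_v = γz + q = 20.7 × 5.2 + 15 = 122.6 kPa.
σ_h = K_a σ_v = 0.3010 × 122.6 = 36.91 kPa.

36.9 kPa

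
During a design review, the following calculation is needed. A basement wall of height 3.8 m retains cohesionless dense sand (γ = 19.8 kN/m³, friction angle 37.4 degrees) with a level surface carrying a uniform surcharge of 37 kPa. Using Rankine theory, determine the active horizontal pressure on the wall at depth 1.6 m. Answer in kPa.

K_a = (1 − sin φ)/(1 + sin φ) = 0.2443.
σ_v = γz + q = 19.8 × 1.6 + 37 = 68.68 kPa.
σ_h = K_a σ_v = 0.2443 × 68.68 = 16.78 kPa.

16.8 kPa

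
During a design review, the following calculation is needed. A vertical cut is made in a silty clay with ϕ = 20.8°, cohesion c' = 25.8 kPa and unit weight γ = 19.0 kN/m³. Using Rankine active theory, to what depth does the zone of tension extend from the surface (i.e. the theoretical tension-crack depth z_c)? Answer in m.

K_a = tan²(45° − 20.8°/2) = 0.4759; √K_a = 0.6899.
The active pressure is zero where K_a γ z = 2c√K_a, so z_c = 2c/(γ√K_a) = 2×25.8/(19.0×0.6899) = 3.937 m.

3.94 m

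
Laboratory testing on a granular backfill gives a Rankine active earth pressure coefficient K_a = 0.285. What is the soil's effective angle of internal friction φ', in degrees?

K_a = tan²(45° − φ/2) ⇒ 45° − φ/2 = arctan(√0.285) = 28.10°.
φ = 2(45° − 28.10°) = 33.81°.

33.8°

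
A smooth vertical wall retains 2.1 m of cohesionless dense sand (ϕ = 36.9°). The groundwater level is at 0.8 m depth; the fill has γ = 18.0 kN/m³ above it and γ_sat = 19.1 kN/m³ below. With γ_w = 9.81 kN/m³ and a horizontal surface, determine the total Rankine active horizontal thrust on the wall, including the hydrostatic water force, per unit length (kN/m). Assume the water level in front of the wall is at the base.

16.4 kN/m

K_a = tan²(45° − φ/2) = 0.2497.
γ' = 19.1 − 9.81 = 9.290 kN/m³. Depth below WT = 1.3 m.
σ'_h at WT = K_a γ d_w = 3.595 kPa; at base = 3.595 + K_a γ' × 1.3 = 6.611 kPa.
P₁ (0–0.8 m) = ½×3.595×0.8 = 1.438. P₂ (0.8–2.1 m) = ½(3.595+6.611)×1.3 = 6.634.
P_w = ½ γ_w h₂² = 0.5×9.81×1.3² = 8.289. Total = 1.438+6.634+8.289 = 16.36 kN/m.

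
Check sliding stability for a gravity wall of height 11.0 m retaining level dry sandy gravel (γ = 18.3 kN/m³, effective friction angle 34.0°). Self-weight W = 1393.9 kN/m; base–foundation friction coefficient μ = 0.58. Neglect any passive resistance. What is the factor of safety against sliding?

K_a = tan²(45° − 34.0°/2) = 0.2827.
P_a = ½K_aγH² = 0.5×0.2827×18.3×11.0² = 313.0 kN/m, acting at H/3 = 3.667 m above the base.
FS_sliding = μW / P_a = 0.58×1393.9 / 313.0 = 2.583.

2.58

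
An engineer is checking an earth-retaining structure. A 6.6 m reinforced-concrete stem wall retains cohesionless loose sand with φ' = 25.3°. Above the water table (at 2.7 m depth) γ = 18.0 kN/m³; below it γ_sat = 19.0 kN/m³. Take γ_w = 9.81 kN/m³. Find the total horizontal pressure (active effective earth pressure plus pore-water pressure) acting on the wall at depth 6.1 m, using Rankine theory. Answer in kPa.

65.4 kPa

K_a = (1 − sin φ)/(1 + sin φ) = 0.4012.
γ' = 19.0 − 9.81 = 9.190 kN/m³.
Effective vertical stress at 6.1 m: σ'_v = 18.0×2.7 + 9.190×3.40 = 79.85 kPa.
σ'_h = K_a σ'_v = 0.4012 × 79.85 = 32.03 kPa; u = γ_w × 3.40 = 33.35 kPa.
Total σ_h = 32.03 + 33.35 = 65.39 kPa.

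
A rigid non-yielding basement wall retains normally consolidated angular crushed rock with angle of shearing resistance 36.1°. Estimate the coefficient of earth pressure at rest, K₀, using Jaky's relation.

K₀ = 1 − sin φ' = 1 − sin 36.1° = 0.4108.

0.411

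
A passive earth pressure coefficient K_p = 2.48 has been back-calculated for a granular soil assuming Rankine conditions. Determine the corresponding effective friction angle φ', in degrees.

25.2°

K_p = (1+sin φ)/(1−sin φ) ⇒ sin φ = (K_p − 1)/(K_p + 1) = 0.4253.
φ = arcsin(0.4253) = 25.17°.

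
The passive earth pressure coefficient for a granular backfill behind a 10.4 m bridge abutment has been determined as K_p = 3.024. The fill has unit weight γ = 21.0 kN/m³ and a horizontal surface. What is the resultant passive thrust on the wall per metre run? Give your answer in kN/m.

P = ½ K_p γ H² = 0.5 × 3.024 × 21.0 × 10.4² = 3434 kN/m.

3430 kN/m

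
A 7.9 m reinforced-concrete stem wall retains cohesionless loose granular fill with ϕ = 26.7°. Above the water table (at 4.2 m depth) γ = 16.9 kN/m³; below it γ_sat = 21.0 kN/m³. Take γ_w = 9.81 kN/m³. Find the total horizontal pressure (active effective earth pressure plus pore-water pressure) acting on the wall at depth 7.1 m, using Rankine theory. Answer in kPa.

K_a = (1 − sin φ)/(1 + sin φ) = 0.3800.
γ' = 21.0 − 9.81 = 11.19 kN/m³.
Effective vertical stress at 7.1 m: σ'_v = 16.9×4.2 + 11.19×2.90 = 103.4 kPa.
σ'_h = K_a σ'_v = 0.3800 × 103.4 = 39.30 kPa; u = γ_w × 2.90 = 28.45 kPa.
Total σ_h = 39.30 + 28.45 = 67.75 kPa.

67.7 kPa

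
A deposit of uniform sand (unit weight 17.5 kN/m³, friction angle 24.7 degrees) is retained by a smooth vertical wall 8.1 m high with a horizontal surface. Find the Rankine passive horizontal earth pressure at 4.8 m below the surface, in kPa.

205 kPa

K_p = (1 + sin φ)/(1 − sin φ) = 2.436.
σ_h = K_p γ z = 2.436 × 17.5 × 4.8 = 204.6 kPa.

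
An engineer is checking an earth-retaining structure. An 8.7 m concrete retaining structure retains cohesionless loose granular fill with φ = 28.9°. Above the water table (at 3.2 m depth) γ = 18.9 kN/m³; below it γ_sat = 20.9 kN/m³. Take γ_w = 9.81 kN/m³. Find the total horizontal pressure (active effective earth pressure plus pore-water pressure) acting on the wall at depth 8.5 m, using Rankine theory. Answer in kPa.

K_a = (1 − sin φ)/(1 + sin φ) = 0.3484.
γ' = 20.9 − 9.81 = 11.09 kN/m³.
Effective vertical stress at 8.5 m: σ'_v = 18.9×3.2 + 11.09×5.30 = 119.3 kPa.
σ'_h = K_a σ'_v = 0.3484 × 119.3 = 41.54 kPa; u = γ_w × 5.30 = 51.99 kPa.
Total σ_h = 41.54 + 51.99 = 93.54 kPa.

93.5 kPa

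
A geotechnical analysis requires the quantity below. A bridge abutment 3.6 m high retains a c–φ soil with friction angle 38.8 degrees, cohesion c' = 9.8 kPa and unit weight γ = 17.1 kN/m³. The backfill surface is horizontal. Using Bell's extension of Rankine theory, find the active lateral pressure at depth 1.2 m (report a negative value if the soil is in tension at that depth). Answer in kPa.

K_a = (1 − sin φ)/(1 + sin φ) = 0.2296.
σ_a = K_a γ z − 2c√K_a = 0.2296×17.1×1.2 − 2×9.8×0.4791 = -4.680 kPa.

-4.68 kPa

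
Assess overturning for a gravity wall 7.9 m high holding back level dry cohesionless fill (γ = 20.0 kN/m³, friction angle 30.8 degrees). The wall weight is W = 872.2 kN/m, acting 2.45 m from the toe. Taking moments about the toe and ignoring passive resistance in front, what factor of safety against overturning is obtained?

4.03

K_a = tan²(45° − 30.8°/2) = 0.3227.
P_a = ½K_aγH² = 0.5×0.3227×20.0×7.9² = 201.4 kN/m, acting at H/3 = 2.633 m above the base.
Overturning moment M_o = P_a × H/3 = 201.4 × 2.633 = 530.4.
Resisting moment M_r = W × 2.45 = 872.2 × 2.45 = 2137.
FS_overturning = M_r/M_o = 2137/530.4 = 4.029.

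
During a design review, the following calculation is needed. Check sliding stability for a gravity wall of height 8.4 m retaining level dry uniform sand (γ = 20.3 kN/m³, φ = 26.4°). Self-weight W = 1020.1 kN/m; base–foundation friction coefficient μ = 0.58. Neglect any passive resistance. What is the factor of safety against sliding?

K_a = tan²(45° − 26.4°/2) = 0.3844.
P_a = ½K_aγH² = 0.5×0.3844×20.3×8.4² = 275.3 kN/m, acting at H/3 = 2.800 m above the base.
FS_sliding = μW / P_a = 0.58×1020.1 / 275.3 = 2.149.

2.15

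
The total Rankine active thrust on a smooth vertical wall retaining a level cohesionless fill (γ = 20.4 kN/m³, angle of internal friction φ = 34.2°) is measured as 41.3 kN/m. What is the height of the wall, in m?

3.80 m

K_a = 0.2803. P_a = ½ K_a γ H² ⇒ H = √(2P_a/(K_a γ)).
H = √(2×41.3/(0.2803×20.4)) = 3.800 m.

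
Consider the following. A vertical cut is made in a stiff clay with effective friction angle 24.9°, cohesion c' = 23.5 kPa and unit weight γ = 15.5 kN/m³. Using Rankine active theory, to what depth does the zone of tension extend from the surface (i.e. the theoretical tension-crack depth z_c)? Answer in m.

4.75 m

K_a = tan²(45° − 24.9°/2) = 0.4074; √K_a = 0.6383.
The active pressure is zero where K_a γ z = 2c√K_a, so z_c = 2c/(γ√K_a) = 2×23.5/(15.5×0.6383) = 4.751 m.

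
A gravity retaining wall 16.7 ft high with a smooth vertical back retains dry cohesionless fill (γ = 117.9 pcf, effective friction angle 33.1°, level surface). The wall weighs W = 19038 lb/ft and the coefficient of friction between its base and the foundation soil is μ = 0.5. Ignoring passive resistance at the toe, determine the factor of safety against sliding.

K_a = tan²(45° − 33.1°/2) = 0.2936.
P_a = ½K_aγH² = 0.5×0.2936×117.9×16.7² = 4827 lb/ft, acting at H/3 = 5.567 ft above the base.
FS_sliding = μW / P_a = 0.5×19038 / 4827 = 1.972.

1.97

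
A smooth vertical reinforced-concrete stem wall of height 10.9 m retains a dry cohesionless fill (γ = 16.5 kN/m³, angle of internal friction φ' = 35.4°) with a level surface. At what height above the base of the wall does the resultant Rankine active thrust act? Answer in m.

3.63 m

K_a = 0.2664.
The pressure distribution is triangular, so the resultant acts at H/3 above the base = 10.9/3 = 3.633 m.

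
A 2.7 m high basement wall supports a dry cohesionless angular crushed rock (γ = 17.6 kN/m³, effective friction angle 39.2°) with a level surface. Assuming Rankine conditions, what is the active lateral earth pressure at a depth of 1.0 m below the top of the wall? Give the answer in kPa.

3.97 kPa

K_a = (1 − sin φ)/(1 + sin φ) = 0.2255.
σ_h = K_a γ z = 0.2255 × 17.6 × 1.0 = 3.968 kPa.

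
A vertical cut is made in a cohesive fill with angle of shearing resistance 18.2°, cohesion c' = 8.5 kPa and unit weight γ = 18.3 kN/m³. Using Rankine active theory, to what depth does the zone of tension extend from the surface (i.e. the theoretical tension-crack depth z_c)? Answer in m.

1.28 m

K_a = tan²(45° − 18.2°/2) = 0.5240; √K_a = 0.7239.
The active pressure is zero where K_a γ z = 2c√K_a, so z_c = 2c/(γ√K_a) = 2×8.5/(18.3×0.7239) = 1.283 m.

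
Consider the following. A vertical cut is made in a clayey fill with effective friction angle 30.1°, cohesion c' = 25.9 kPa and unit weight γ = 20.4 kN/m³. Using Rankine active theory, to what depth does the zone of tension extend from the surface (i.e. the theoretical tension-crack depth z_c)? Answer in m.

4.41 m

K_a = tan²(45° − 30.1°/2) = 0.3320; √K_a = 0.5762.
The active pressure is zero where K_a γ z = 2c√K_a, so z_c = 2c/(γ√K_a) = 2×25.9/(20.4×0.5762) = 4.407 m.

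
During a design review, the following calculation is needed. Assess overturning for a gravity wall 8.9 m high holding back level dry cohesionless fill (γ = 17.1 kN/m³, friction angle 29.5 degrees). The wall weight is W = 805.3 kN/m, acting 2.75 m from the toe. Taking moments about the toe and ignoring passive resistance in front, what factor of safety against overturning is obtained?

3.24

K_a = tan²(45° − 29.5°/2) = 0.3401.
P_a = ½K_aγH² = 0.5×0.3401×17.1×8.9² = 230.3 kN/m, acting at H/3 = 2.967 m above the base.
Overturning moment M_o = P_a × H/3 = 230.3 × 2.967 = 683.3.
Resisting moment M_r = W × 2.75 = 805.3 × 2.75 = 2215.
FS_overturning = M_r/M_o = 2215/683.3 = 3.241.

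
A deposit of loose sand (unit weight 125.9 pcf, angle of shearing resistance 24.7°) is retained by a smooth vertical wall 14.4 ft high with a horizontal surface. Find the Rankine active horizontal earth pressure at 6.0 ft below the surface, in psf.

K_a = (1 − sin φ)/(1 + sin φ) = 0.4106.
σ_h = K_a γ z = 0.4106 × 125.9 × 6.0 = 310.1 psf.

310 psf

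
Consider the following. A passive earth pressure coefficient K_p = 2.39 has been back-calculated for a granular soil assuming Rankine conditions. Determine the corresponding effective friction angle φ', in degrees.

K_p = (1+sin φ)/(1−sin φ) ⇒ sin φ = (K_p − 1)/(K_p + 1) = 0.4100.
φ = arcsin(0.4100) = 24.21°.

24.2°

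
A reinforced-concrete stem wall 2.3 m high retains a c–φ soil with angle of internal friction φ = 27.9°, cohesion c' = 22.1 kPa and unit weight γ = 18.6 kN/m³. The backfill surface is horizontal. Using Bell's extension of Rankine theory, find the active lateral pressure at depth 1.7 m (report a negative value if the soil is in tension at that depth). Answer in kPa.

-15.1 kPa

K_a = (1 − sin φ)/(1 + sin φ) = 0.3625.
σ_a = K_a γ z − 2c√K_a = 0.3625×18.6×1.7 − 2×22.1×0.6020 = -15.15 kPa.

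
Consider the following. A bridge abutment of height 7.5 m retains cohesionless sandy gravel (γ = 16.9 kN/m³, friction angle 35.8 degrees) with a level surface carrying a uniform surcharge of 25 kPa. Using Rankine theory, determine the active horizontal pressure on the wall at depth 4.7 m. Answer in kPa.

K_a = (1 − sin φ)/(1 + sin φ) = 0.2619.
σ_v = γz + q = 16.9 × 4.7 + 25 = 104.4 kPa.
σ_h = K_a σ_v = 0.2619 × 104.4 = 27.35 kPa.

27.3 kPa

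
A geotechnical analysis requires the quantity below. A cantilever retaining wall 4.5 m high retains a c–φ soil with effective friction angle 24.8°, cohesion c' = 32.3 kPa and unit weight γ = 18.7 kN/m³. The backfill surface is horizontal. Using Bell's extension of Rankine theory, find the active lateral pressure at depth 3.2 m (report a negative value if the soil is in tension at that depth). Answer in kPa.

-16.8 kPa

K_a = (1 − sin φ)/(1 + sin φ) = 0.4090.
σ_a = K_a γ z − 2c√K_a = 0.4090×18.7×3.2 − 2×32.3×0.6395 = -16.84 kPa.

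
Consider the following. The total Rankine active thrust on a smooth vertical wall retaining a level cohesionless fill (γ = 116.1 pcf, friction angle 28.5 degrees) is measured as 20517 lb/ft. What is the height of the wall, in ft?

31.6 ft

K_a = 0.3540. P_a = ½ K_a γ H² ⇒ H = √(2P_a/(K_a γ)).
H = √(2×20517/(0.3540×116.1)) = 31.60 ft.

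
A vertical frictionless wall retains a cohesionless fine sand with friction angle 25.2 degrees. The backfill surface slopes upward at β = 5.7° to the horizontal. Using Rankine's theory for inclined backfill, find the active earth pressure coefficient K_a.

0.410

K_a = cos β · (cos β − √(cos²β − cos²φ)) / (cos β + √(cos²β − cos²φ)).
cos β = 0.9951, cos φ = 0.9048, √(cos²β − cos²φ) = 0.4140.
K_a = 0.9951 × (0.9951 − 0.4140)/(0.9951 + 0.4140) = 0.4103.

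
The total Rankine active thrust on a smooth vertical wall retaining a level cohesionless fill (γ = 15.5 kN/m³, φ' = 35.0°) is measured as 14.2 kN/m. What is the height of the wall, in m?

K_a = 0.2710. P_a = ½ K_a γ H² ⇒ H = √(2P_a/(K_a γ)).
H = √(2×14.2/(0.2710×15.5)) = 2.600 m.

2.60 m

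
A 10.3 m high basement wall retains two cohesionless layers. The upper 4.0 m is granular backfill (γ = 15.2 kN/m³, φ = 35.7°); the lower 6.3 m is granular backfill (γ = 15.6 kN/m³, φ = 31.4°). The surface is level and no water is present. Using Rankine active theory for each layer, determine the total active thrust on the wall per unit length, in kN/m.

250 kN/m

K_a1 = tan²(45°−35.7°/2) = 0.2630; K_a2 = tan²(45°−31.4°/2) = 0.3149.
Layer 1: σ at base = K_a1 γ₁ h₁ = 15.99 kPa; P₁ = ½×15.99×4.0 = 31.98.
Layer 2: σ_v at top = γ₁h₁ = 60.80; σ_h top = K_a2×60.80 = 19.15; σ_h base = K_a2×(60.80+15.6×6.3) = 50.10.
P₂ = ½(19.15+50.10)×6.3 = 218.1. Total P_a = 31.98+218.1 = 250.1 kN/m.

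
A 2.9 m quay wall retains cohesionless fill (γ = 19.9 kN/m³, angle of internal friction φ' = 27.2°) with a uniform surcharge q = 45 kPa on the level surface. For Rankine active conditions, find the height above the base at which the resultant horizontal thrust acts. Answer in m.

1.26 m

K_a = 0.3726.
Triangular part P₁ = ½K_aγH² = 31.18 at H/3 = 0.9667 m; rectangular part P₂ = K_a q H = 48.62 at H/2 = 1.450 m.
ȳ = (P₁·0.9667 + P₂·1.450)/(P₁+P₂) = 1.261 m.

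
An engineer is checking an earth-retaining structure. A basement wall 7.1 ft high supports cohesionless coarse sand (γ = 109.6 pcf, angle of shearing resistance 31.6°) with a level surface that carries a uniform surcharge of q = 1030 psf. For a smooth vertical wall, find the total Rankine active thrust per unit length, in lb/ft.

K_a = tan²(45° − φ/2) = 0.3123.
Soil triangle: ½ K_a γ H² = 0.5×0.3123×109.6×7.1² = 862.9 lb/ft.
Surcharge rectangle: K_a q H = 0.3123×1030×7.1 = 2284 lb/ft.
Total = 862.9 + 2284 = 3147 lb/ft.

3150 lb/ft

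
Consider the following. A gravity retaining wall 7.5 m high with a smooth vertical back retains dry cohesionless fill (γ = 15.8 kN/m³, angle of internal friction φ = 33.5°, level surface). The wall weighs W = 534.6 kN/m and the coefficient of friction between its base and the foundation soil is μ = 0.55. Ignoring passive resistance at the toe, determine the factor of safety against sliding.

2.29

K_a = tan²(45° − 33.5°/2) = 0.2887.
P_a = ½K_aγH² = 0.5×0.2887×15.8×7.5² = 128.3 kN/m, acting at H/3 = 2.500 m above the base.
FS_sliding = μW / P_a = 0.55×534.6 / 128.3 = 2.292.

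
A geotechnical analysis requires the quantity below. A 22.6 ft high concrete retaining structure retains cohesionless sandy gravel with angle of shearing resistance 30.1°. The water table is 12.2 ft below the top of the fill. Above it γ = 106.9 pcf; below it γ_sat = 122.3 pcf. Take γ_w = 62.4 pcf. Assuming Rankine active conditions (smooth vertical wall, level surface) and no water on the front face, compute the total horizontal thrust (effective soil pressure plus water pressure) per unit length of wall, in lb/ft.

K_a = tan²(45° − φ/2) = 0.3320.
γ' = 122.3 − 62.4 = 59.90 pcf. Depth below WT = 10.4 ft.
σ'_h at WT = K_a γ d_w = 433.0 psf; at base = 433.0 + K_a γ' × 10.4 = 639.8 psf.
P₁ (0–12.2 ft) = ½×433.0×12.2 = 2641. P₂ (12.2–22.6 ft) = ½(433.0+639.8)×10.4 = 5578.
P_w = ½ γ_w h₂² = 0.5×62.4×10.4² = 3375. Total = 2641+5578+3375 = 11590 lb/ft.

11600 lb/ft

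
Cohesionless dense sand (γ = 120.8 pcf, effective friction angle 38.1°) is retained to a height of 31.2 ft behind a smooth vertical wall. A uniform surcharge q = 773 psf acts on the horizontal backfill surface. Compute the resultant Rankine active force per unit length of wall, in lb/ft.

K_a = tan²(45° − φ/2) = 0.2368.
Soil triangle: ½ K_a γ H² = 0.5×0.2368×120.8×31.2² = 13920 lb/ft.
Surcharge rectangle: K_a q H = 0.2368×773×31.2 = 5712 lb/ft.
Total = 13920 + 5712 = 19640 lb/ft.

19600 lb/ft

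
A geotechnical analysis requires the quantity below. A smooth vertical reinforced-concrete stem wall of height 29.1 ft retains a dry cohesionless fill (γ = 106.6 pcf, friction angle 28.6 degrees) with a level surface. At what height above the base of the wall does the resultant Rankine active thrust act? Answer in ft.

9.70 ft

K_a = 0.3525.
The pressure distribution is triangular, so the resultant acts at H/3 above the base = 29.1/3 = 9.700 ft.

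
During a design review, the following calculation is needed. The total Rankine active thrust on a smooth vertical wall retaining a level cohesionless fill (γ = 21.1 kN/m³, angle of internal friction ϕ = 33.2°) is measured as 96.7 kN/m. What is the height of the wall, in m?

5.60 m

K_a = 0.2924. P_a = ½ K_a γ H² ⇒ H = √(2P_a/(K_a γ)).
H = √(2×96.7/(0.2924×21.1)) = 5.599 m.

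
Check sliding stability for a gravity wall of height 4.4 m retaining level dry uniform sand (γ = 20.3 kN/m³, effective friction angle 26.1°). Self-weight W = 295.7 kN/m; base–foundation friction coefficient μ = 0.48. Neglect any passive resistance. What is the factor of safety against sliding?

1.86

K_a = tan²(45° − 26.1°/2) = 0.3889.
P_a = ½K_aγH² = 0.5×0.3889×20.3×4.4² = 76.43 kN/m, acting at H/3 = 1.467 m above the base.
FS_sliding = μW / P_a = 0.48×295.7 / 76.43 = 1.857.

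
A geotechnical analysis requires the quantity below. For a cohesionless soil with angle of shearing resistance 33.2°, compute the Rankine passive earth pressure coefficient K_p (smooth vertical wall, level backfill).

K_p = (1 + sin φ)/(1 − sin φ) = tan²(45° + 33.2°/2) = 3.421.

3.42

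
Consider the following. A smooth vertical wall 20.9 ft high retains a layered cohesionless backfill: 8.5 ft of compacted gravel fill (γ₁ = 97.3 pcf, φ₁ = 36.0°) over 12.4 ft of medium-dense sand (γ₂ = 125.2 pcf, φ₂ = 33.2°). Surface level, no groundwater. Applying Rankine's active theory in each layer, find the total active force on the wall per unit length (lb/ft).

6720 lb/ft

K_a1 = tan²(45°−36.0°/2) = 0.2596; K_a2 = tan²(45°−33.2°/2) = 0.2924.
Layer 1: σ at base = K_a1 γ₁ h₁ = 214.7 psf; P₁ = ½×214.7×8.5 = 912.5.
Layer 2: σ_v at top = γ₁h₁ = 827.0; σ_h top = K_a2×827.0 = 241.8; σ_h base = K_a2×(827.0+125.2×12.4) = 695.7.
P₂ = ½(241.8+695.7)×12.4 = 5812. Total P_a = 912.5+5812 = 6725 lb/ft.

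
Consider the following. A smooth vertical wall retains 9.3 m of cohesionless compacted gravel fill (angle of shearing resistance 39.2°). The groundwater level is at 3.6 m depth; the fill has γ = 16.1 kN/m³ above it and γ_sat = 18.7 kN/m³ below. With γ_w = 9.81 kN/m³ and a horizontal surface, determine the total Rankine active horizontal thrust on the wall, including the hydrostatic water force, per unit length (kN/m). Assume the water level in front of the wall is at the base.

K_a = tan²(45° − φ/2) = 0.2255.
γ' = 18.7 − 9.81 = 8.890 kN/m³. Depth below WT = 5.7 m.
σ'_h at WT = K_a γ d_w = 13.07 kPa; at base = 13.07 + K_a γ' × 5.7 = 24.49 kPa.
P₁ (0–3.6 m) = ½×13.07×3.6 = 23.52. P₂ (3.6–9.3 m) = ½(13.07+24.49)×5.7 = 107.1.
P_w = ½ γ_w h₂² = 0.5×9.81×5.7² = 159.4. Total = 23.52+107.1+159.4 = 289.9 kN/m.

290 kN/m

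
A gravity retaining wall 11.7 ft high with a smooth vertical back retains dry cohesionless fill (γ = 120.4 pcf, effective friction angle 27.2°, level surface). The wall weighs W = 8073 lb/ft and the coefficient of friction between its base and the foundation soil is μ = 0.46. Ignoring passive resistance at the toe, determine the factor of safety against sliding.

K_a = tan²(45° − 27.2°/2) = 0.3726.
P_a = ½K_aγH² = 0.5×0.3726×120.4×11.7² = 3070 lb/ft, acting at H/3 = 3.900 ft above the base.
FS_sliding = μW / P_a = 0.46×8073 / 3070 = 1.209.

1.21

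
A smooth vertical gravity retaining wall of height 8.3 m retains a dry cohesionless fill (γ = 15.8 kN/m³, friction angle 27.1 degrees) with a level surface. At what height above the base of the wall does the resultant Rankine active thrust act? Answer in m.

K_a = 0.3741.
The pressure distribution is triangular, so the resultant acts at H/3 above the base = 8.3/3 = 2.767 m.

2.77 m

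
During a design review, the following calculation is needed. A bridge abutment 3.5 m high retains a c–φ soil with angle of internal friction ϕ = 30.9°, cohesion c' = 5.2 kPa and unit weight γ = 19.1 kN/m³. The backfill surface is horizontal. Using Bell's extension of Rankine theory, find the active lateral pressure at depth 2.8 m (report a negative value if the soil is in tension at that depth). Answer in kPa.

11.3 kPa

K_a = (1 − sin φ)/(1 + sin φ) = 0.3214.
σ_a = K_a γ z − 2c√K_a = 0.3214×19.1×2.8 − 2×5.2×0.5669 = 11.29 kPa.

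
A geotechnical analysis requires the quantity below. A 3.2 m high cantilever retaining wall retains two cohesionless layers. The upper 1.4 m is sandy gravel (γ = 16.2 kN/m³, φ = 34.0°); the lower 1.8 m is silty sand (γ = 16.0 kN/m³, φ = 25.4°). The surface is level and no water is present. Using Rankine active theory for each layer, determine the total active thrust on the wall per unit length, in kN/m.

K_a1 = tan²(45°−34.0°/2) = 0.2827; K_a2 = tan²(45°−25.4°/2) = 0.3996.
Layer 1: σ at base = K_a1 γ₁ h₁ = 6.412 kPa; P₁ = ½×6.412×1.4 = 4.488.
Layer 2: σ_v at top = γ₁h₁ = 22.68; σ_h top = K_a2×22.68 = 9.064; σ_h base = K_a2×(22.68+16.0×1.8) = 20.57.
P₂ = ½(9.064+20.57)×1.8 = 26.67. Total P_a = 4.488+26.67 = 31.16 kN/m.

31.2 kN/m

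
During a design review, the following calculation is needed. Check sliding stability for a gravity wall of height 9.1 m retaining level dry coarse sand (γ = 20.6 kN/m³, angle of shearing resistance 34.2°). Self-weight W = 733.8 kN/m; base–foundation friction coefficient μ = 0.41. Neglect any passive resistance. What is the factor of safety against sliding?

1.26

K_a = tan²(45° − 34.2°/2) = 0.2803.
P_a = ½K_aγH² = 0.5×0.2803×20.6×9.1² = 239.1 kN/m, acting at H/3 = 3.033 m above the base.
FS_sliding = μW / P_a = 0.41×733.8 / 239.1 = 1.258.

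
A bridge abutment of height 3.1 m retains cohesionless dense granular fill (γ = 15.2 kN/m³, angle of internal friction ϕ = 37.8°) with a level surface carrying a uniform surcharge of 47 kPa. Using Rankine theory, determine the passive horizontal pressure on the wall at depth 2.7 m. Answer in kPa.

367 kPa

K_p = (1 + sin φ)/(1 − sin φ) = 4.167.
σ_v = γz + q = 15.2 × 2.7 + 47 = 88.04 kPa.
σ_h = K_p σ_v = 4.167 × 88.04 = 366.8 kPa.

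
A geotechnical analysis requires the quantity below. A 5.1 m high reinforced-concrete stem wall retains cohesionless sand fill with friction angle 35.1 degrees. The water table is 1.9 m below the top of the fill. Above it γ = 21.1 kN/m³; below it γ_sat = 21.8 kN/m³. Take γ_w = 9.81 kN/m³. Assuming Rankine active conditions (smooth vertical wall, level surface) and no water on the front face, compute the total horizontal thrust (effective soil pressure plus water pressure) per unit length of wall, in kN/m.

112 kN/m

K_a = tan²(45° − φ/2) = 0.2698.
γ' = 21.8 − 9.81 = 11.99 kN/m³. Depth below WT = 3.2 m.
σ'_h at WT = K_a γ d_w = 10.82 kPa; at base = 10.82 + K_a γ' × 3.2 = 21.17 kPa.
P₁ (0–1.9 m) = ½×10.82×1.9 = 10.28. P₂ (1.9–5.1 m) = ½(10.82+21.17)×3.2 = 51.18.
P_w = ½ γ_w h₂² = 0.5×9.81×3.2² = 50.23. Total = 10.28+51.18+50.23 = 111.7 kN/m.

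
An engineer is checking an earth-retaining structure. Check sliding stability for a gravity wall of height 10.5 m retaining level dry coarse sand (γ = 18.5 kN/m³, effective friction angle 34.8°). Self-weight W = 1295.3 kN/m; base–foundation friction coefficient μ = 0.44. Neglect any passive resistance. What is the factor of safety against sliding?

2.04

K_a = tan²(45° − 34.8°/2) = 0.2733.
P_a = ½K_aγH² = 0.5×0.2733×18.5×10.5² = 278.7 kN/m, acting at H/3 = 3.500 m above the base.
FS_sliding = μW / P_a = 0.44×1295.3 / 278.7 = 2.045.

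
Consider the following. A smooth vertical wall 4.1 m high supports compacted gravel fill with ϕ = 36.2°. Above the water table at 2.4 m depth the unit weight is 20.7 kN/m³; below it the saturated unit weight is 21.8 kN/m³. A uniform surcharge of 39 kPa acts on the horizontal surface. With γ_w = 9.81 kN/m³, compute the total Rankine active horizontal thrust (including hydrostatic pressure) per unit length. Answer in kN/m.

96.9 kN/m

K_a = tan²(45° − φ/2) = 0.2574.
γ' = 21.8 − 9.81 = 11.99 kN/m³. h₂ = H − d_w = 1.7 m.
σ'_h: at surface K_a·q = 10.04; at WT K_a(q+γd_w) = 22.82; at base K_a(q+γd_w+γ'h₂) = 28.07 kPa.
P₁ = ½(10.04+22.82)×2.4 = 39.44; P₂ = ½(22.82+28.07)×1.7 = 43.26; P_w = ½γ_w h₂² = 14.18.
Total = 39.44+43.26+14.18 = 96.87 kN/m.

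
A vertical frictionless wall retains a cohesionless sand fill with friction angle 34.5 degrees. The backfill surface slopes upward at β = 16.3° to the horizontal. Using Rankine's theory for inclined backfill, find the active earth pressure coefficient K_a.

K_a = cos β · (cos β − √(cos²β − cos²φ)) / (cos β + √(cos²β − cos²φ)).
cos β = 0.9598, cos φ = 0.8241, √(cos²β − cos²φ) = 0.4920.
K_a = 0.9598 × (0.9598 − 0.4920)/(0.9598 + 0.4920) = 0.3093.

0.309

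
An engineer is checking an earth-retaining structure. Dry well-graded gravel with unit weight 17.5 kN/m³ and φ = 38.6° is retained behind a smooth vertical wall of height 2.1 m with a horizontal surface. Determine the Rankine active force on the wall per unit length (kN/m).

8.94 kN/m

K_a = tan²(45° − φ/2) = 0.2316.
P_a = ½ K_a γ H² = 0.5 × 0.2316 × 17.5 × 2.1² = 8.938 kN/m.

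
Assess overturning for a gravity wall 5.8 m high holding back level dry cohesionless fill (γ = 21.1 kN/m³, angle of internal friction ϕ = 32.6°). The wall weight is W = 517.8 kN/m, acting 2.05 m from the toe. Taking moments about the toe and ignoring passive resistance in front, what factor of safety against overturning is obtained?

5.16

K_a = tan²(45° − 32.6°/2) = 0.2997.
P_a = ½K_aγH² = 0.5×0.2997×21.1×5.8² = 106.4 kN/m, acting at H/3 = 1.933 m above the base.
Overturning moment M_o = P_a × H/3 = 106.4 × 1.933 = 205.7.
Resisting moment M_r = W × 2.05 = 517.8 × 2.05 = 1061.
FS_overturning = M_r/M_o = 1061/205.7 = 5.161.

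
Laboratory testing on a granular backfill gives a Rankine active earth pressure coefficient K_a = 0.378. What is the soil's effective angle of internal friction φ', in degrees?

26.8°

K_a = tan²(45° − φ/2) ⇒ 45° − φ/2 = arctan(√0.378) = 31.58°.
φ = 2(45° − 31.58°) = 26.83°.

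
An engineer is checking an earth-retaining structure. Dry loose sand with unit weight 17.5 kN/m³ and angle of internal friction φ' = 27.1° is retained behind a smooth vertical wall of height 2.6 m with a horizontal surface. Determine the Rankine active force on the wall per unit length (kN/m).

22.1 kN/m

K_a = tan²(45° − φ/2) = 0.3741.
P_a = ½ K_a γ H² = 0.5 × 0.3741 × 17.5 × 2.6² = 22.13 kN/m.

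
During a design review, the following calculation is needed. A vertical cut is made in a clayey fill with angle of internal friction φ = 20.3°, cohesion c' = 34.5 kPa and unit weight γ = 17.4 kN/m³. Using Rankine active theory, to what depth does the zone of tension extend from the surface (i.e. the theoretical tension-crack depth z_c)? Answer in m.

5.70 m

K_a = tan²(45° − 20.3°/2) = 0.4849; √K_a = 0.6963.
The active pressure is zero where K_a γ z = 2c√K_a, so z_c = 2c/(γ√K_a) = 2×34.5/(17.4×0.6963) = 5.695 m.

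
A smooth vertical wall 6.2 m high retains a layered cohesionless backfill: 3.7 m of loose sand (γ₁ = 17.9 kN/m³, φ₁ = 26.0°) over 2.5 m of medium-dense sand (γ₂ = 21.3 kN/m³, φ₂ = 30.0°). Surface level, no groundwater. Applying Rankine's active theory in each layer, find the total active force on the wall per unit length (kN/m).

K_a1 = tan²(45°−26.0°/2) = 0.3905; K_a2 = tan²(45°−30.0°/2) = 0.3333.
Layer 1: σ at base = K_a1 γ₁ h₁ = 25.86 kPa; P₁ = ½×25.86×3.7 = 47.84.
Layer 2: σ_v at top = γ₁h₁ = 66.23; σ_h top = K_a2×66.23 = 22.08; σ_h base = K_a2×(66.23+21.3×2.5) = 39.83.
P₂ = ½(22.08+39.83)×2.5 = 77.38. Total P_a = 47.84+77.38 = 125.2 kN/m.

125 kN/m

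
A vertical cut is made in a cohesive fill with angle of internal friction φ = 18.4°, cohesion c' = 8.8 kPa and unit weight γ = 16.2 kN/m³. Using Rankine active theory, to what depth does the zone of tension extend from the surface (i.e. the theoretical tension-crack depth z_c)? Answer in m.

1.51 m

K_a = tan²(45° − 18.4°/2) = 0.5202; √K_a = 0.7212.
The active pressure is zero where K_a γ z = 2c√K_a, so z_c = 2c/(γ√K_a) = 2×8.8/(16.2×0.7212) = 1.506 m.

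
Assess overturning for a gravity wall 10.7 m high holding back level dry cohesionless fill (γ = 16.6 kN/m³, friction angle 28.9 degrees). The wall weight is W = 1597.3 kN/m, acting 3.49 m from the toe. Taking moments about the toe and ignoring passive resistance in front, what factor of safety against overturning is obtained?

K_a = tan²(45° − 28.9°/2) = 0.3484.
P_a = ½K_aγH² = 0.5×0.3484×16.6×10.7² = 331.0 kN/m, acting at H/3 = 3.567 m above the base.
Overturning moment M_o = P_a × H/3 = 331.0 × 3.567 = 1181.
Resisting moment M_r = W × 3.49 = 1597.3 × 3.49 = 5575.
FS_overturning = M_r/M_o = 5575/1181 = 4.721.

4.72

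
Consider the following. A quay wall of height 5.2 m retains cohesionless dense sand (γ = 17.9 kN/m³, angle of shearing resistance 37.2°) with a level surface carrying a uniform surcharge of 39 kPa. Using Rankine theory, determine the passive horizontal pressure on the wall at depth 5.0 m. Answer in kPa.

521 kPa

K_p = (1 + sin φ)/(1 − sin φ) = 4.058.
σ_v = γz + q = 17.9 × 5.0 + 39 = 128.5 kPa.
σ_h = K_p σ_v = 4.058 × 128.5 = 521.5 kPa.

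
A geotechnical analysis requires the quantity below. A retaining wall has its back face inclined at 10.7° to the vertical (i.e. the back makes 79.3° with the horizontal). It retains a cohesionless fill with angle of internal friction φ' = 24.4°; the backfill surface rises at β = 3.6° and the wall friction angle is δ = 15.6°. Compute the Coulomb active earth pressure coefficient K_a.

0.480

K_a = sin²(α+φ) / [sin²α · sin(α−δ) · (1 + √{sin(φ+δ)sin(φ−β) / (sin(α−δ)sin(α+β))})²].
With α = 79.3°, φ = 24.4°, δ = 15.6°, β = 3.6°: K_a = 0.4805.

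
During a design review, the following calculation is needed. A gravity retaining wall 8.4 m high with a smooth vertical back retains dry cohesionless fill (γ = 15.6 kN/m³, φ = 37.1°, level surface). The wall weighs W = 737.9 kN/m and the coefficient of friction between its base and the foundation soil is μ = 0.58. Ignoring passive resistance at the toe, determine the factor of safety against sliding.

3.14

K_a = tan²(45° − 37.1°/2) = 0.2475.
P_a = ½K_aγH² = 0.5×0.2475×15.6×8.4² = 136.2 kN/m, acting at H/3 = 2.800 m above the base.
FS_sliding = μW / P_a = 0.58×737.9 / 136.2 = 3.142.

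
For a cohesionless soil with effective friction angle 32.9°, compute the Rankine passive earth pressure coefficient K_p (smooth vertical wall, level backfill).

K_p = (1 + sin φ)/(1 − sin φ) = tan²(45° + 32.9°/2) = 3.378.

3.38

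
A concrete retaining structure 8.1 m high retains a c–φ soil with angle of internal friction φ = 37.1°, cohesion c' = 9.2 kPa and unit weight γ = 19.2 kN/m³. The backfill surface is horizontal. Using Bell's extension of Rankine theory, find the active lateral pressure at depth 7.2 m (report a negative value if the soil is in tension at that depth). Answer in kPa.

25.1 kPa

K_a = (1 − sin φ)/(1 + sin φ) = 0.2475.
σ_a = K_a γ z − 2c√K_a = 0.2475×19.2×7.2 − 2×9.2×0.4975 = 25.06 kPa.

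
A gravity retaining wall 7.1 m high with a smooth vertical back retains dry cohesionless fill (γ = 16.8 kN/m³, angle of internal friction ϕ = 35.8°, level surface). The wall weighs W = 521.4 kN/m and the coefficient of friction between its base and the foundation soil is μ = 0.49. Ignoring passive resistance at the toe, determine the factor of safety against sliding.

2.30

K_a = tan²(45° − 35.8°/2) = 0.2619.
P_a = ½K_aγH² = 0.5×0.2619×16.8×7.1² = 110.9 kN/m, acting at H/3 = 2.367 m above the base.
FS_sliding = μW / P_a = 0.49×521.4 / 110.9 = 2.304.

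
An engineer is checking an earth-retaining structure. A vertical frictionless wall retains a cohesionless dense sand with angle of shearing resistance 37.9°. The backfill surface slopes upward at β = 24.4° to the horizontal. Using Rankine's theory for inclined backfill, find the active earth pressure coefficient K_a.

K_a = cos β · (cos β − √(cos²β − cos²φ)) / (cos β + √(cos²β − cos²φ)).
cos β = 0.9107, cos φ = 0.7891, √(cos²β − cos²φ) = 0.4546.
K_a = 0.9107 × (0.9107 − 0.4546)/(0.9107 + 0.4546) = 0.3042.

0.304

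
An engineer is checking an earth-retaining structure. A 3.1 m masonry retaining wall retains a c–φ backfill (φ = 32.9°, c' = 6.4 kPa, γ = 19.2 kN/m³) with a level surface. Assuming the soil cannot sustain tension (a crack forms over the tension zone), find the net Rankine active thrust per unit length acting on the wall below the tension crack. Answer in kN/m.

9.99 kN/m

K_a = 0.2960; √K_a = 0.5441.
Tension-crack depth z_c = 2c/(γ√K_a) = 2×6.4/(19.2×0.5441) = 1.225 m.
σ_a at base = K_a γ H − 2c√K_a = 0.2960×19.2×3.1 − 2×6.4×0.5441 = 10.66 kPa.
P_a = ½ × 10.66 × (H − z_c) = 0.5×10.66×1.875 = 9.988 kN/m.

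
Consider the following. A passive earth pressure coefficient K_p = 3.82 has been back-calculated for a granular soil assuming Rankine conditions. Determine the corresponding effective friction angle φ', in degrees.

35.8°

K_p = (1+sin φ)/(1−sin φ) ⇒ sin φ = (K_p − 1)/(K_p + 1) = 0.5851.
φ = arcsin(0.5851) = 35.81°.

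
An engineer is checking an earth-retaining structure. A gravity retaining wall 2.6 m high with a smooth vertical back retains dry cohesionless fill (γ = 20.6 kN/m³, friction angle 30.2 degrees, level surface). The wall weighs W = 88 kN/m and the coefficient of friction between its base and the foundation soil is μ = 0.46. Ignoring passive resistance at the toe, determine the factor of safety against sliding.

1.76

K_a = tan²(45° − 30.2°/2) = 0.3307.
P_a = ½K_aγH² = 0.5×0.3307×20.6×2.6² = 23.02 kN/m, acting at H/3 = 0.8667 m above the base.
FS_sliding = μW / P_a = 0.46×88 / 23.02 = 1.758.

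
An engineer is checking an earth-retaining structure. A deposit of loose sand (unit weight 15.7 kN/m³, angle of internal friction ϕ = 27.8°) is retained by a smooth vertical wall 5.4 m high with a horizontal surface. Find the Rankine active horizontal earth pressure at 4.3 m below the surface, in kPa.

K_a = (1 − sin φ)/(1 + sin φ) = 0.3639.
σ_h = K_a γ z = 0.3639 × 15.7 × 4.3 = 24.57 kPa.

24.6 kPa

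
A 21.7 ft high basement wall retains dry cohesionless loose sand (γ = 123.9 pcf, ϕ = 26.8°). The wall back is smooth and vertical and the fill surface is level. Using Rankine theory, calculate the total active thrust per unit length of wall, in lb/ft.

K_a = tan²(45° − φ/2) = 0.3785.
P_a = ½ K_a γ H² = 0.5 × 0.3785 × 123.9 × 21.7² = 11040 lb/ft.

11000 lb/ft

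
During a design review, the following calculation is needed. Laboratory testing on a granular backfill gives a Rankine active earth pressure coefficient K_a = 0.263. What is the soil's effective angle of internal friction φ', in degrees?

35.7°

K_a = tan²(45° − φ/2) ⇒ 45° − φ/2 = arctan(√0.263) = 27.15°.
φ = 2(45° − 27.15°) = 35.70°.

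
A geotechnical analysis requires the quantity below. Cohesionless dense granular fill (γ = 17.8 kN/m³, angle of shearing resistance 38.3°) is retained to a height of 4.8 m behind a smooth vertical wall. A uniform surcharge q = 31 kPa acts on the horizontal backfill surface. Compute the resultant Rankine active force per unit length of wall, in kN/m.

83.1 kN/m

K_a = tan²(45° − φ/2) = 0.2347.
Soil triangle: ½ K_a γ H² = 0.5×0.2347×17.8×4.8² = 48.13 kN/m.
Surcharge rectangle: K_a q H = 0.2347×31×4.8 = 34.93 kN/m.
Total = 48.13 + 34.93 = 83.06 kN/m.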